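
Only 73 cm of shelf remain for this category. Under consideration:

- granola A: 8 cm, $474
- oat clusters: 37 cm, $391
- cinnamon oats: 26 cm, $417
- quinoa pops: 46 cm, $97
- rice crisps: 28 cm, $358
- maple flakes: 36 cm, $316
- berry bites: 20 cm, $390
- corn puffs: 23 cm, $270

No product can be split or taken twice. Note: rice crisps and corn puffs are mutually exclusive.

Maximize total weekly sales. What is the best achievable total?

Density check — granola A 59.25, berry bites 19.50, cinnamon oats 16.04 are the best per cm.
Taking the top-ratio products first gives granola A + cinnamon oats + berry bites for 1281 (54 cm).
Dropping berry bites frees 20 cm; slotting in oat clusters (37 cm) lifts the total to 1282 at 71 cm.
Runner-up granola A + cinnamon oats + berry bites tops out at 1281.

1282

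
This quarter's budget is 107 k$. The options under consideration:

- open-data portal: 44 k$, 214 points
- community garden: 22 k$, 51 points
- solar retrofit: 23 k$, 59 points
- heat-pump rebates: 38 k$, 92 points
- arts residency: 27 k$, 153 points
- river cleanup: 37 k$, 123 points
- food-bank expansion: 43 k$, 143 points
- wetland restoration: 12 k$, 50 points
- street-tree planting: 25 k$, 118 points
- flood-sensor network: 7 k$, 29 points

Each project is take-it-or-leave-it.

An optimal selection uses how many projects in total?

4

Best achievable projected impact is 514.
open-data portal + arts residency + street-tree planting + flood-sensor network hits 514 at 103 k$.
Every optimal selection uses 4 projects.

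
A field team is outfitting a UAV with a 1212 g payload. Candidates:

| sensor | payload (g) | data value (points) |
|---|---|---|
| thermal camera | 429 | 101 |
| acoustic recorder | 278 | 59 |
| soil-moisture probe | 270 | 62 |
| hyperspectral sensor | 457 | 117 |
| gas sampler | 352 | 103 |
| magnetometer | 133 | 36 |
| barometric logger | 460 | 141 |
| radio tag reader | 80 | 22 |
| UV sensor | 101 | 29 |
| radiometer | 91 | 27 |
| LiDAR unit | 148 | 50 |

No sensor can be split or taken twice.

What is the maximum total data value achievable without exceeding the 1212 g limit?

By data value per g: LiDAR unit 0.34, barometric logger 0.31, radiometer 0.30, gas sampler 0.29 lead.
Taking the top-ratio sensors first gives gas sampler + barometric logger + UV sensor + radiometer + LiDAR unit for 350 (1152 g).
The 91 g tied up in radiometer is better spent on magnetometer — total rises to 359 (1194 g).

359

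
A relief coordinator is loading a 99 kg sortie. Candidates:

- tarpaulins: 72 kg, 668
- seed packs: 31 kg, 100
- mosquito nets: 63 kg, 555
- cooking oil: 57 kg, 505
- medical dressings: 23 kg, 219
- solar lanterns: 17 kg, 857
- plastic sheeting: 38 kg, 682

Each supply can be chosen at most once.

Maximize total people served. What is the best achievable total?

Ranking by ratio (people served/kg): solar lanterns 50.41, plastic sheeting 17.95, medical dressings 9.52.
Taking medical dressings + solar lanterns + plastic sheeting: 78 kg used, 1758 in people served.
That's the maximum — no swap from here does better than 1758.

1758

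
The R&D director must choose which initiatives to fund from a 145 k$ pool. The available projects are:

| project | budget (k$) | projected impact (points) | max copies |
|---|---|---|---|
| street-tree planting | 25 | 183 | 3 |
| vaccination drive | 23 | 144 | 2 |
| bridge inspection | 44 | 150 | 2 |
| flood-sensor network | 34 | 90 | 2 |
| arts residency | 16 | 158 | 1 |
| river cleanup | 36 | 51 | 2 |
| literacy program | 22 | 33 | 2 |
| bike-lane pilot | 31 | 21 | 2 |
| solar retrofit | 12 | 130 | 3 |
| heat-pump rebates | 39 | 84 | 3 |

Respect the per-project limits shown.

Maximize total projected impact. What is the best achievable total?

The ratio heuristic lands on 3×street-tree planting + arts residency + 3×solar retrofit (1097) but leaves 18 k$ idle.
The 12 k$ tied up in solar retrofit is better spent on vaccination drive — total rises to 1111 (138 k$).
No other feasible combination exceeds 1111.

1111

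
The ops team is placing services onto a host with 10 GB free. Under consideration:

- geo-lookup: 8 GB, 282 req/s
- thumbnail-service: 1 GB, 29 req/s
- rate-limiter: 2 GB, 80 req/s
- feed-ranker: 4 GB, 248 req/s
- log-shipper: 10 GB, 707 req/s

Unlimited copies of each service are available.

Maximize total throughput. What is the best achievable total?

707

The ratio ordering already packs tightly: log-shipper, 10 GB, 707.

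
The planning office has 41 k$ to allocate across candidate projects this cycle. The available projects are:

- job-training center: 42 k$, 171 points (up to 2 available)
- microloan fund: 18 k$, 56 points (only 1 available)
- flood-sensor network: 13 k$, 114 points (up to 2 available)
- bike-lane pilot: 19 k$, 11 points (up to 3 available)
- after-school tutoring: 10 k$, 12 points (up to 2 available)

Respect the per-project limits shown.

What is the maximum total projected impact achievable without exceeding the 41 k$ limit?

240

The ratio ordering already packs tightly: 2×flood-sensor network + after-school tutoring, 36 k$, 240.
No other feasible combination exceeds 240.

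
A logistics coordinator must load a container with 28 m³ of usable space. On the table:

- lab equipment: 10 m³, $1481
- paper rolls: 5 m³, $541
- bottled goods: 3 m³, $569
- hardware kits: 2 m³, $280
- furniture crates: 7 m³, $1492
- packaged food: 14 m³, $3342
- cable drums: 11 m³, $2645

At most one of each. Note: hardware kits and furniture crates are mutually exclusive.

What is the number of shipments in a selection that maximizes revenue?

3

Best achievable revenue is 6556.
For example bottled goods + packaged food + cable drums achieves it, using 28 m³.
Every optimal selection uses 3 shipments.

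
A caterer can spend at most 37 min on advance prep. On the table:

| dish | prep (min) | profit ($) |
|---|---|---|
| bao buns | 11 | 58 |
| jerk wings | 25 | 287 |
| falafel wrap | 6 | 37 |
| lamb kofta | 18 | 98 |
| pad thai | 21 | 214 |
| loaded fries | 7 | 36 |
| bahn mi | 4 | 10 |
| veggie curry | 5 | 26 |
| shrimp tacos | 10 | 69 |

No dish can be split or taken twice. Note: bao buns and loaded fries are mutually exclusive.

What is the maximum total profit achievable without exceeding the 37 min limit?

The ratio ordering already packs tightly: jerk wings + shrimp tacos, 35 min, 356.
Next best is jerk wings + falafel wrap + veggie curry at 350 (36 min) — short by 6.

356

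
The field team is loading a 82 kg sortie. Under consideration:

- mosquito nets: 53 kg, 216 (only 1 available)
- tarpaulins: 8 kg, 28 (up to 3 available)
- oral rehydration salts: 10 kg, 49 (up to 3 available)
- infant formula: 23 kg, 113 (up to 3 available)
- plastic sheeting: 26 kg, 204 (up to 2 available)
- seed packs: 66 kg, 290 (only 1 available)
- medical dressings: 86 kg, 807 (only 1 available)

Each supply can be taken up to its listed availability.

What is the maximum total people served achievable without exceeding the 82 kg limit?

555

By people served per kg: medical dressings 9.38, plastic sheeting 7.85, infant formula 4.91, oral rehydration salts 4.90 lead.
A density-first pass picks infant formula + 2×plastic sheeting — 521 at 75 kg.
Dropping infant formula frees 23 kg; slotting in 3×oral rehydration salts (30 kg) lifts the total to 555 at 82 kg.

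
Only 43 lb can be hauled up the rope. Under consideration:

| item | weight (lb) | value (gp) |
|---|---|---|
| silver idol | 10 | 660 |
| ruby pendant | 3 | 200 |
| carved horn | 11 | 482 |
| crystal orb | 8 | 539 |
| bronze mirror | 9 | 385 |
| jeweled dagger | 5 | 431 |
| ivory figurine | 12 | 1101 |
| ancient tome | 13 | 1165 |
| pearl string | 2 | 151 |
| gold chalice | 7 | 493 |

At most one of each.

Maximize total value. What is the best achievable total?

3587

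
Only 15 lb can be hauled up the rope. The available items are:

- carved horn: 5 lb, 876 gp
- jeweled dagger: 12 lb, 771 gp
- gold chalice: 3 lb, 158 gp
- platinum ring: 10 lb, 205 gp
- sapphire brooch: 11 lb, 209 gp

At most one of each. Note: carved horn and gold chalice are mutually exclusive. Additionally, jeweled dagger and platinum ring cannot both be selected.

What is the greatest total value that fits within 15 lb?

Taking carved horn + platinum ring: 15 lb used, 1081 in value.
That's the maximum — no feasible swap from here does better than 1081.

1081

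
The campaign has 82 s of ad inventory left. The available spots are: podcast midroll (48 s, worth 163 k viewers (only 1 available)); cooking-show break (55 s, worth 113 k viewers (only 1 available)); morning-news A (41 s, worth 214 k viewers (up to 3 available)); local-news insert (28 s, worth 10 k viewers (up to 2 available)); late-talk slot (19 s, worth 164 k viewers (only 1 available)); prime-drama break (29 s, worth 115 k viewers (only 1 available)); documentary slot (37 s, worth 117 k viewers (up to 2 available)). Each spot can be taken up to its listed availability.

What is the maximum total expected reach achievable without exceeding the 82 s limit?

428

A density-first pass picks morning-news A + late-talk slot — 378 at 60 s.
The 19 s tied up in late-talk slot is better spent on morning-news A — total rises to 428 (82 s).
Nothing else within 82 s beats 428.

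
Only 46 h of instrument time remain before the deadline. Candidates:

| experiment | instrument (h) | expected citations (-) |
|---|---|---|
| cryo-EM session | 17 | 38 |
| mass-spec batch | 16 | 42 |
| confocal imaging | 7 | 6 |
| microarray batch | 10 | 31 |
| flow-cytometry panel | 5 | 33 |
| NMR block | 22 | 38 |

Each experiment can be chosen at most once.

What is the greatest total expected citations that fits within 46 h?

119

Taking the top-ratio experiments first gives mass-spec batch + confocal imaging + microarray batch + flow-cytometry panel for 112 (38 h).
Dropping microarray batch frees 10 h; slotting in cryo-EM session (17 h) lifts the total to 119 at 45 h.
No other feasible combination exceeds 119.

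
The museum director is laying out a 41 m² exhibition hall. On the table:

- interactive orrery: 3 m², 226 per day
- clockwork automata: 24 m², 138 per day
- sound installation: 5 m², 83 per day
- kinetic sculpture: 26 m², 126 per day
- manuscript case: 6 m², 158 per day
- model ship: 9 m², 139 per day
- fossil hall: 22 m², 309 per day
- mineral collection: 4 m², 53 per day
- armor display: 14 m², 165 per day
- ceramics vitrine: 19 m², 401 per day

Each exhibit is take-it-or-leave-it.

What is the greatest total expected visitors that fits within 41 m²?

977

A density-first pass picks interactive orrery + sound installation + manuscript case + mineral collection + ceramics vitrine — 921 at 37 m².
The 5 m² tied up in sound installation is better spent on model ship — total rises to 977 (41 m²).
Next best is interactive orrery + manuscript case + model ship + ceramics vitrine at 924 (37 m²) — short by 53.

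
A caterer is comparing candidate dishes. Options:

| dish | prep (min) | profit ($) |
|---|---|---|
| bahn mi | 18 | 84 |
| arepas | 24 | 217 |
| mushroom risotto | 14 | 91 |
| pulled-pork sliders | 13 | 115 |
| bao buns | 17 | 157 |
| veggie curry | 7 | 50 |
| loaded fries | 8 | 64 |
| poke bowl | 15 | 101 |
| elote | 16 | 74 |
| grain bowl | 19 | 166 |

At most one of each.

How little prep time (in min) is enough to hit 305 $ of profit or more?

36

Need the lightest bundle worth ≥ 305.
Taking bao buns + grain bowl gives 323 (≥ 305) for 36 min.
Below 36 min the best achievable stays under 305.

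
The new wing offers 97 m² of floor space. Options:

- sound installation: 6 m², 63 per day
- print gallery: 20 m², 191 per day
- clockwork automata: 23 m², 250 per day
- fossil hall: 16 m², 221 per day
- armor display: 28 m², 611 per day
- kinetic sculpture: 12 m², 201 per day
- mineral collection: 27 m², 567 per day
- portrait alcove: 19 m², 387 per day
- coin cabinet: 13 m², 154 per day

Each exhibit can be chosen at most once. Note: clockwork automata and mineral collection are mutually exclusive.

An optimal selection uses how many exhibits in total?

5

Best achievable expected visitors is 1849.
One optimal bundle: sound installation + fossil hall + armor display + mineral collection + portrait alcove (96 m²).
Every optimal selection uses 5 exhibits.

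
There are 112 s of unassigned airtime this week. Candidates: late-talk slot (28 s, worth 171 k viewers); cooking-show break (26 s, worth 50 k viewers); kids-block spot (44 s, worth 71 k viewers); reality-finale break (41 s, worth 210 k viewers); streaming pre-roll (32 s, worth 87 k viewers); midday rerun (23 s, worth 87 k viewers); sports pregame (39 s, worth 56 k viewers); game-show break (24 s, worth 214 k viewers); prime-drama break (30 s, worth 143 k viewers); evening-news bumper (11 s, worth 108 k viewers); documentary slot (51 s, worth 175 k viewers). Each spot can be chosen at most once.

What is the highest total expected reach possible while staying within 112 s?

By expected reach per s: evening-news bumper 9.82, game-show break 8.92, late-talk slot 6.11, reality-finale break 5.12 lead.
Taking late-talk slot + reality-finale break + game-show break + evening-news bumper: 104 s used, 703 in expected reach.

703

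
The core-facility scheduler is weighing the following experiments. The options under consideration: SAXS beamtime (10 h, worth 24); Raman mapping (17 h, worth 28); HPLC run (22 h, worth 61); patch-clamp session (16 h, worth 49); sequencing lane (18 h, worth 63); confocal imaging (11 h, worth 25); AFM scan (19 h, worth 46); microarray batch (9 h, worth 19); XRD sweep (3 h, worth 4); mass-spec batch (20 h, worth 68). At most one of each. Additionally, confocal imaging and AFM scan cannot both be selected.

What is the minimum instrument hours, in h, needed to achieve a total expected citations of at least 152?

Minimise h subject to total expected citations ≥ 152.
Taking SAXS beamtime + sequencing lane + mass-spec batch gives 155 (≥ 152) for 48 h.
No combination under 48 h hits 152.

48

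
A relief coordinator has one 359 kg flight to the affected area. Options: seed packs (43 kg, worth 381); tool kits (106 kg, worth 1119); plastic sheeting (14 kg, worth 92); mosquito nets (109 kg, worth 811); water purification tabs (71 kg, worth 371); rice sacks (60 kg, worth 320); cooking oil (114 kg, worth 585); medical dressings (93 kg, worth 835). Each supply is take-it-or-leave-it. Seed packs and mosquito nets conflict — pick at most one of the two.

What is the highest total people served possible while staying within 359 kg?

2920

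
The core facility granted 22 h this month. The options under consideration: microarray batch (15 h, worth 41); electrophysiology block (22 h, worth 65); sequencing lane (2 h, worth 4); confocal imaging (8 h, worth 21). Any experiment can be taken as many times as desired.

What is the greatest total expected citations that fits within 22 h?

By expected citations per h: electrophysiology block 2.95, microarray batch 2.73, confocal imaging 2.62, sequencing lane 2.00 lead.
Electrophysiology block uses 22 of the 22 h and totals 65.
No other feasible combination exceeds 65.

65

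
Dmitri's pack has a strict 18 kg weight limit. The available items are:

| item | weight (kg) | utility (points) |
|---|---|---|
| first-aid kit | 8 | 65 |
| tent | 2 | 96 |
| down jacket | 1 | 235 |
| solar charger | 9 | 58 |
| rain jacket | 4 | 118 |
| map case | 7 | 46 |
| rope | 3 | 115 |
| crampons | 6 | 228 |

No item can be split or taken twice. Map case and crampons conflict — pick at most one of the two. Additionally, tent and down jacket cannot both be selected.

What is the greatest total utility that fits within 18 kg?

696

Taking down jacket + rain jacket + rope + crampons: 14 kg used, 696 in utility.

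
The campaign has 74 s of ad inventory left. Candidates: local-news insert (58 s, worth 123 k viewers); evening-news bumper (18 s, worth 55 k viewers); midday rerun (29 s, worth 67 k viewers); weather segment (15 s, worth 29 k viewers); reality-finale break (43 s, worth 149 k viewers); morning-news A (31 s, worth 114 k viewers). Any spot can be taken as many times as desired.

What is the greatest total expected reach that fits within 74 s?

263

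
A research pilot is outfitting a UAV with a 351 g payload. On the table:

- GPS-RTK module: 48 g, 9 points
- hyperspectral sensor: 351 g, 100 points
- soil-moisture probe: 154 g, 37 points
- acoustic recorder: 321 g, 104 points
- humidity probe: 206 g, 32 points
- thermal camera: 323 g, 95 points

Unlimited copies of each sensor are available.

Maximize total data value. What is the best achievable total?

104

Acoustic recorder uses 321 of the 351 g and totals 104.
That's the maximum — no swap from here does better than 104.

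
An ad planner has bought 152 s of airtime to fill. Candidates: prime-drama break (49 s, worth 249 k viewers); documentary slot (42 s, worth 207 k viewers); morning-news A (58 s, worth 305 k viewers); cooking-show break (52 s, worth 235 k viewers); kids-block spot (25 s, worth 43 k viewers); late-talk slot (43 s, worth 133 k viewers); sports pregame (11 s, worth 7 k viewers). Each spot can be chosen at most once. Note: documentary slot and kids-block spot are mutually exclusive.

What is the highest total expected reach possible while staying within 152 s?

761

The ratio ordering already packs tightly: prime-drama break + documentary slot + morning-news A, 149 s, 761.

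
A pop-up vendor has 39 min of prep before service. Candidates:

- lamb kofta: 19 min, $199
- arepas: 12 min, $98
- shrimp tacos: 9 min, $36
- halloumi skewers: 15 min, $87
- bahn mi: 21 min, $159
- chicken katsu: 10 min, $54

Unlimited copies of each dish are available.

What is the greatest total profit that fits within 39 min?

398

Taking 2×lamb kofta: 38 min used, 398 in profit.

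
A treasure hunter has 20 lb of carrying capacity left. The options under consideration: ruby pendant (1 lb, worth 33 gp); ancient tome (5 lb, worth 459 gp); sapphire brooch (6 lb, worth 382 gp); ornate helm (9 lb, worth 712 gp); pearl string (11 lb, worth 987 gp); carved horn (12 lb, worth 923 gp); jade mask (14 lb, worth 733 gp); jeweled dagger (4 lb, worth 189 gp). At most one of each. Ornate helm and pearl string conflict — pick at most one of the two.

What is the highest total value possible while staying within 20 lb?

By value per lb: ancient tome 91.80, pearl string 89.73, ornate helm 79.11, carved horn 76.92 lead.
Taking ancient tome + pearl string + jeweled dagger: 20 lb used, 1635 in value.

1635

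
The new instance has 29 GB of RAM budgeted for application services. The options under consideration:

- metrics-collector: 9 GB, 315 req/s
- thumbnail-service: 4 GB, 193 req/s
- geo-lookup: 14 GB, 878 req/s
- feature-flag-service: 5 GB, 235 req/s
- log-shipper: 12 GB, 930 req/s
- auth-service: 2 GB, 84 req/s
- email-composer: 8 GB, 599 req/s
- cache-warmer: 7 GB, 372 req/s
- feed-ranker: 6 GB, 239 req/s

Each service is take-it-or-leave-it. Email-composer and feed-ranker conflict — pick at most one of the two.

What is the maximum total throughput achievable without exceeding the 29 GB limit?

Taking log-shipper + auth-service + email-composer + cache-warmer: 29 GB used, 1985 in throughput.

1985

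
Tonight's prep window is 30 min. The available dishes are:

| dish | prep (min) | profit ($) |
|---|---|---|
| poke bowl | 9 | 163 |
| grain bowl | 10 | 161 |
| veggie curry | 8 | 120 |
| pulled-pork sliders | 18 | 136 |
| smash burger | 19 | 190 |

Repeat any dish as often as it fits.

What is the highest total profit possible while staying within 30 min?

3×poke bowl uses 27 of the 30 min and totals 489.
Nothing else within 30 min beats 489.

489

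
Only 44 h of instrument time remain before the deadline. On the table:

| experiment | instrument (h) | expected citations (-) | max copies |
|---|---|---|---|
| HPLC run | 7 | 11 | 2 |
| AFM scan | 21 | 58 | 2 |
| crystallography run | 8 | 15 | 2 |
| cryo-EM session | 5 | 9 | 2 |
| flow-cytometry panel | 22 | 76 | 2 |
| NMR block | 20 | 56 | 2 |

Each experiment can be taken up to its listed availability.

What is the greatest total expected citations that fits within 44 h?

By expected citations per h: flow-cytometry panel 3.45, NMR block 2.80, AFM scan 2.76, crystallography run 1.88 lead.
Best packing: 2×flow-cytometry panel — 44 h, 152 total.
That's the maximum — no swap from here does better than 152.

152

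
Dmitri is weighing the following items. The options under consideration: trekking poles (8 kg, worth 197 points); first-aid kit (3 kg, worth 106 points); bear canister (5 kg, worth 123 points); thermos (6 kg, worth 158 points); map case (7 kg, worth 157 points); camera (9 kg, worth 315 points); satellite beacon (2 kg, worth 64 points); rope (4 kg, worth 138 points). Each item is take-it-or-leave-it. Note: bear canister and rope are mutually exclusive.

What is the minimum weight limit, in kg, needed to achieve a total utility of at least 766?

24

Need the lightest bundle worth ≥ 766.
first-aid kit + thermos + camera + satellite beacon + rope reaches 781 using 24 kg.
No combination under 24 kg hits 766.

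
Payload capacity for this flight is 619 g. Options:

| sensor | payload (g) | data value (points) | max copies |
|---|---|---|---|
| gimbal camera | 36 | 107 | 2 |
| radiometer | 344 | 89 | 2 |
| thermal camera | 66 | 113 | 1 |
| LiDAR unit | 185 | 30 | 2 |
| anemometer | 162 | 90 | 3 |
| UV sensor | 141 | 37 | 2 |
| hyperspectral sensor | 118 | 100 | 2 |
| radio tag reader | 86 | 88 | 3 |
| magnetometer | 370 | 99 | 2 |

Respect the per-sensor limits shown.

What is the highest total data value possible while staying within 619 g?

703

Density check — gimbal camera 2.97, thermal camera 1.71, radio tag reader 1.02 are the best per g.
Filling by ratio: 2×gimbal camera + thermal camera + hyperspectral sensor + 3×radio tag reader for 691, with 105 g left unused.
Dropping radio tag reader frees 86 g; slotting in hyperspectral sensor (118 g) lifts the total to 703 at 546 g.
That's the maximum — no swap from here does better than 703.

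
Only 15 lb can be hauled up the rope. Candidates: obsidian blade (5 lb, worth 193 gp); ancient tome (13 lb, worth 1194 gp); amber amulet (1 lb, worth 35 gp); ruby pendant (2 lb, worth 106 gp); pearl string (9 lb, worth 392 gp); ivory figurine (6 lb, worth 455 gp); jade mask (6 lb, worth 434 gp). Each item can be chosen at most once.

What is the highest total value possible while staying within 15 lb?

Best packing: ancient tome + ruby pendant — 15 lb, 1300 total.
The closest alternative, ancient tome + amber amulet, reaches only 1229.

1300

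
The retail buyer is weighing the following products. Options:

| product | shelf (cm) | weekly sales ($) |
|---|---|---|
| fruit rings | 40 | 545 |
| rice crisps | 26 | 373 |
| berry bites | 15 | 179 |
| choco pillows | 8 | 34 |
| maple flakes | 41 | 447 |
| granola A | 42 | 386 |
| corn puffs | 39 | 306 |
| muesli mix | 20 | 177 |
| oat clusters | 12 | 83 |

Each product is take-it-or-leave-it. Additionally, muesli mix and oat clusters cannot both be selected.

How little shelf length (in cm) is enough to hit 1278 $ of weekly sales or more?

Need the lightest bundle worth ≥ 1278.
Taking fruit rings + rice crisps + maple flakes gives 1365 (≥ 1278) for 107 cm.
Below 107 cm the best achievable stays under 1278.

107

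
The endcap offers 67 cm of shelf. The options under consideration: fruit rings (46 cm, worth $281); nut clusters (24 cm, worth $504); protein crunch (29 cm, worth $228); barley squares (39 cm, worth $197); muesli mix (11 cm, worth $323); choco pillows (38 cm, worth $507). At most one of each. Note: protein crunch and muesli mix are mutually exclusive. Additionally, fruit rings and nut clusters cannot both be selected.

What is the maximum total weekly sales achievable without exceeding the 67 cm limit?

Best packing: nut clusters + choco pillows — 62 cm, 1011 total.

1011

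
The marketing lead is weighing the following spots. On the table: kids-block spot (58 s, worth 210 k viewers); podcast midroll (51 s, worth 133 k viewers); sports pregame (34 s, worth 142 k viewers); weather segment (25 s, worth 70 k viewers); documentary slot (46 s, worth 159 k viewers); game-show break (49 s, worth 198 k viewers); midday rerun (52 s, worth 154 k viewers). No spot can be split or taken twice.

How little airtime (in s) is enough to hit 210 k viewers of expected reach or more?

58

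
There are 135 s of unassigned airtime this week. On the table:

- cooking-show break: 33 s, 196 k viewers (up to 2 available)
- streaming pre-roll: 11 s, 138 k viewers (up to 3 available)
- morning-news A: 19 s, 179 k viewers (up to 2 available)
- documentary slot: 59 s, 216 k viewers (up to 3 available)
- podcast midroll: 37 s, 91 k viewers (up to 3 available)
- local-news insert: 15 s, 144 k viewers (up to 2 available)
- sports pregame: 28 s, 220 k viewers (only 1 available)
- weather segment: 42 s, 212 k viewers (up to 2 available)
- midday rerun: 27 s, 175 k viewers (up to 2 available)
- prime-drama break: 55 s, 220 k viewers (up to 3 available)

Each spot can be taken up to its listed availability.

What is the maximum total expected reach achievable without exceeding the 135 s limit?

1280

Best packing: 3×streaming pre-roll + 2×morning-news A + 2×local-news insert + sports pregame — 129 s, 1280 total.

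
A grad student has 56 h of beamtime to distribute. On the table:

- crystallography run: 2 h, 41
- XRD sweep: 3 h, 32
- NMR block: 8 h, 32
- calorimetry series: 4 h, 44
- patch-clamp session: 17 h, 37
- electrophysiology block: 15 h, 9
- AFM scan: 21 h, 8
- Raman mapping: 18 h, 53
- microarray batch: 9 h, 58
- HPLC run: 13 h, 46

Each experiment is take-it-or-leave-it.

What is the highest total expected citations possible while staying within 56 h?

290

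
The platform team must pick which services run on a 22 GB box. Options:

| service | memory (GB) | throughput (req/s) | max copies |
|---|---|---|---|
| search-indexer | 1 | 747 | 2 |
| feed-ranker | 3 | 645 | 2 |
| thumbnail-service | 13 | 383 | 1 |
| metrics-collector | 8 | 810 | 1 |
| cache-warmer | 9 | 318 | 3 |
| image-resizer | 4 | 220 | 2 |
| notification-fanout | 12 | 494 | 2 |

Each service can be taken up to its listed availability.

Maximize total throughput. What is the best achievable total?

3814

2×search-indexer + 2×feed-ranker + metrics-collector + image-resizer uses 20 of the 22 GB and totals 3814.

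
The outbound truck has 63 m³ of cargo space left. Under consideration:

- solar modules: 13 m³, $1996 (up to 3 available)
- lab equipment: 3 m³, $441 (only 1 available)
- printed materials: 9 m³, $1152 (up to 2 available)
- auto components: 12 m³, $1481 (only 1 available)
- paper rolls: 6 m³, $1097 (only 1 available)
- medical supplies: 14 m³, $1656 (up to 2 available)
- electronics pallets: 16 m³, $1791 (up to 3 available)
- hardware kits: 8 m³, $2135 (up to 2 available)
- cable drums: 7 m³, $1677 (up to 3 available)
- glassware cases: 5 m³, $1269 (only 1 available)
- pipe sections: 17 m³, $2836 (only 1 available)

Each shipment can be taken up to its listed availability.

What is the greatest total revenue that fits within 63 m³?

13847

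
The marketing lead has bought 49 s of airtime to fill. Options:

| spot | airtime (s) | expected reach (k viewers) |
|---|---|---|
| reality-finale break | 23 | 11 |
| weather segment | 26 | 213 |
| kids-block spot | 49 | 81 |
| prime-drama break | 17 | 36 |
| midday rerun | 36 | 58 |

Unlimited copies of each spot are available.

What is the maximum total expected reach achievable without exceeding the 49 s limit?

249

By expected reach per s: weather segment 8.19, prime-drama break 2.12, kids-block spot 1.65, midday rerun 1.61 lead.
Weather segment + prime-drama break uses 43 of the 49 s and totals 249.
That's the maximum — no swap from here does better than 249.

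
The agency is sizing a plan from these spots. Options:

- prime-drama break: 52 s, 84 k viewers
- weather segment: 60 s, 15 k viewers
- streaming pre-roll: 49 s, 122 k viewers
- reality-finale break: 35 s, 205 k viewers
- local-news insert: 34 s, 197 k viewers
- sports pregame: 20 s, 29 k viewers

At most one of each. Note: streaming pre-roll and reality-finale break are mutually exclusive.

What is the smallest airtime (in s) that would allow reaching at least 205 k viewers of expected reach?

35

Minimise s subject to total expected reach ≥ 205.
Taking reality-finale break gives 205 (≥ 205) for 35 s.
Any bundle with less than 35 s falls short of 205.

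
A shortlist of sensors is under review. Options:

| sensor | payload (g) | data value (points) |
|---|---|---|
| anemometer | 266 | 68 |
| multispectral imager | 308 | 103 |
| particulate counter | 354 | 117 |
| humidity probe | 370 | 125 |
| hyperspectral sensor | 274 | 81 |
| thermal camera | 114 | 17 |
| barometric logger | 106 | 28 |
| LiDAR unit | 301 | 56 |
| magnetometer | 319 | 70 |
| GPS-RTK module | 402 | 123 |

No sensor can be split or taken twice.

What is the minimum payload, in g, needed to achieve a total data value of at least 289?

Minimise g subject to total data value ≥ 289.
multispectral imager + particulate counter + hyperspectral sensor: 301 data value at 936 g.
No combination under 936 g hits 289.

936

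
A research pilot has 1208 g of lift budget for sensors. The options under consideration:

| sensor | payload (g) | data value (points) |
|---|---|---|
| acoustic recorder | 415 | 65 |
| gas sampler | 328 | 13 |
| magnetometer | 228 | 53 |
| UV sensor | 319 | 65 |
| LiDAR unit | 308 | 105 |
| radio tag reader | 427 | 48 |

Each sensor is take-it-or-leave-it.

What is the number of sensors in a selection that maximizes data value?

4

Optimal total is 236.
One optimal bundle: gas sampler + magnetometer + UV sensor + LiDAR unit (1183 g).
All optima have 4 sensors.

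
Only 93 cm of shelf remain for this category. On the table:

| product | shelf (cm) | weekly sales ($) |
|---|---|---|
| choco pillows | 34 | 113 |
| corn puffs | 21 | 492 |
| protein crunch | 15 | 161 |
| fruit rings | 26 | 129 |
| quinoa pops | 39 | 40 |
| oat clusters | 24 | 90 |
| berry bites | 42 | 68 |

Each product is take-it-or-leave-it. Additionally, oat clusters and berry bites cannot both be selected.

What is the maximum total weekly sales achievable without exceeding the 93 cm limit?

By weekly sales per cm: corn puffs 23.43, protein crunch 10.73, fruit rings 4.96 lead.
Best packing: corn puffs + protein crunch + fruit rings + oat clusters — 86 cm, 872 total.
The closest alternative, corn puffs + protein crunch + fruit rings, reaches only 782.

872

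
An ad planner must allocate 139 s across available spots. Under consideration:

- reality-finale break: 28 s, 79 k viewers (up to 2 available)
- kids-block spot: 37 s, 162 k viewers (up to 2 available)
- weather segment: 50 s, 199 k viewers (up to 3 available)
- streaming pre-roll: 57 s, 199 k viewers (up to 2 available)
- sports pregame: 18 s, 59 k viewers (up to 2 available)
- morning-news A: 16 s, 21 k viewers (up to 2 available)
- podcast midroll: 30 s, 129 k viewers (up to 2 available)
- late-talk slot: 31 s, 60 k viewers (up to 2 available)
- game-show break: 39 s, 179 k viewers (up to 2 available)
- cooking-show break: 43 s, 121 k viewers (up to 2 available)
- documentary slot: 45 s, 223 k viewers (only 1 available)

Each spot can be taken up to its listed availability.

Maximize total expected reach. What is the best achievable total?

A density-first pass picks morning-news A + 2×game-show break + documentary slot — 602 at 139 s.
Dropping morning-news A and game-show break frees 55 s; slotting in kids-block spot + sports pregame (55 s) lifts the total to 623 at 139 s.
No other feasible combination exceeds 623.

623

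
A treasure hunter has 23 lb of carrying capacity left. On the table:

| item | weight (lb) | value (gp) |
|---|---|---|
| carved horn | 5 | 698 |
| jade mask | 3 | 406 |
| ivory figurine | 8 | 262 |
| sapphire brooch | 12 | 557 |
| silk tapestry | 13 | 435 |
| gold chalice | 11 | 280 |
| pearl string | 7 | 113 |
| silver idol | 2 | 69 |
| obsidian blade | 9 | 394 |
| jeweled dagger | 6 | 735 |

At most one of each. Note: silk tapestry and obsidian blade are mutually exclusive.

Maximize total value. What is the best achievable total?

Carved horn + jade mask + obsidian blade + jeweled dagger uses 23 of the 23 lb and totals 2233.
No other feasible combination exceeds 2233.

2233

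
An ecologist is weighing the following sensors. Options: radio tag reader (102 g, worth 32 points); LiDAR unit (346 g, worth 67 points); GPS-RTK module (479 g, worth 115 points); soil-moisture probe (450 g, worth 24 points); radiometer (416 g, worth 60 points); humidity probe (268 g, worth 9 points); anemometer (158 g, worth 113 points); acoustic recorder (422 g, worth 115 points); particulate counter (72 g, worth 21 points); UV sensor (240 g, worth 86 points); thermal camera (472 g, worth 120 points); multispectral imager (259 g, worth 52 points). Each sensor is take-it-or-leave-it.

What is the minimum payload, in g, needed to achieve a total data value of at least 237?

Need the lightest bundle worth ≥ 237.
radio tag reader + anemometer + particulate counter + UV sensor: 252 data value at 572 g.
Any bundle with less than 572 g falls short of 237.

572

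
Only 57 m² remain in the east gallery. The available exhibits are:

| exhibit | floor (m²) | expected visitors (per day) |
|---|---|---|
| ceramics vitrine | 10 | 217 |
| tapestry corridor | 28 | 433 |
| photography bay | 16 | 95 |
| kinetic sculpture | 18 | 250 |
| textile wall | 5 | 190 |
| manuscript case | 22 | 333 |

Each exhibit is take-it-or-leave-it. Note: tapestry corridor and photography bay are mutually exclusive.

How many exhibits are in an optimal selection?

Best achievable expected visitors is 990.
One optimal bundle: ceramics vitrine + kinetic sculpture + textile wall + manuscript case (55 m²).
All optima have 4 exhibits.

4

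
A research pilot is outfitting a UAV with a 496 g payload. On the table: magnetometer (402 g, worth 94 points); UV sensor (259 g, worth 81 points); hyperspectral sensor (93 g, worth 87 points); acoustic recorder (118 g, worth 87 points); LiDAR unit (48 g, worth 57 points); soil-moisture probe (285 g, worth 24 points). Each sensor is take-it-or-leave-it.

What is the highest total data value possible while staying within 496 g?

Density check — LiDAR unit 1.19, hyperspectral sensor 0.94, acoustic recorder 0.74 are the best per g.
Filling by ratio: hyperspectral sensor + acoustic recorder + LiDAR unit for 231, with 237 g left unused.
Dropping LiDAR unit frees 48 g; slotting in UV sensor (259 g) lifts the total to 255 at 470 g.
An exhaustive check of the 64 subsets confirms 255.

255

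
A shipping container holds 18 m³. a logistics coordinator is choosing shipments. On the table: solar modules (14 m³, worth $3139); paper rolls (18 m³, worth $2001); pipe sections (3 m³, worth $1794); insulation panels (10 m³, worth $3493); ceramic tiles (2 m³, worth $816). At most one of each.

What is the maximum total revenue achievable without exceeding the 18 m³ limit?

By revenue per m³: pipe sections 598.00, ceramic tiles 408.00, insulation panels 349.30, solar modules 224.21 lead.
Pipe sections + insulation panels + ceramic tiles uses 15 of the 18 m³ and totals 6103.
The closest alternative, pipe sections + insulation panels, reaches only 5287.

6103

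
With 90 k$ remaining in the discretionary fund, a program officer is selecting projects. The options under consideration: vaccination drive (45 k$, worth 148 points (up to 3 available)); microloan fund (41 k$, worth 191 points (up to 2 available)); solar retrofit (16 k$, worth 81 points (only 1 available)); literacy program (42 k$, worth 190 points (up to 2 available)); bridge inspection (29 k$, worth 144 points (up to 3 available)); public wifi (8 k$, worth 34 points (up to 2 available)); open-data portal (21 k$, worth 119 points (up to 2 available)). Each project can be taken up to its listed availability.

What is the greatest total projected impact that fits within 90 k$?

463

The ratio ordering already packs tightly: solar retrofit + bridge inspection + 2×open-data portal, 87 k$, 463.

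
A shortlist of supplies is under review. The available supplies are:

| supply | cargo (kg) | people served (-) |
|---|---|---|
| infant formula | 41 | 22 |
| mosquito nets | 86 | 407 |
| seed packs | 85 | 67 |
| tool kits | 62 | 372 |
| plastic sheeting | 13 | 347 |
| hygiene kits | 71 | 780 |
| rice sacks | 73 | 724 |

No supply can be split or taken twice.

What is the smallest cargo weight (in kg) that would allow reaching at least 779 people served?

Minimise kg subject to total people served ≥ 779.
Taking hygiene kits gives 780 (≥ 779) for 71 kg.
No combination under 71 kg hits 779.

71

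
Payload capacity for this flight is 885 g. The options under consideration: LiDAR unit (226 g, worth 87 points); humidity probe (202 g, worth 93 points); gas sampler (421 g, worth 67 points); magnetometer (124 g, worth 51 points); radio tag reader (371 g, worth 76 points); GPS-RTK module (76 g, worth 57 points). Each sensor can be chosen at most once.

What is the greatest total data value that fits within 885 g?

Filling by ratio: LiDAR unit + humidity probe + magnetometer + GPS-RTK module for 288, with 257 g left unused.
Dropping magnetometer frees 124 g; slotting in radio tag reader (371 g) lifts the total to 313 at 875 g.

313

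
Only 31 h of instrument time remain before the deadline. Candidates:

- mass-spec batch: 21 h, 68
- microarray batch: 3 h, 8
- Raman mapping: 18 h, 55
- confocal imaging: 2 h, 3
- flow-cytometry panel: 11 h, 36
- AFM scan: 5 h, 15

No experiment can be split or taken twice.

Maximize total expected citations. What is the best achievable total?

94

Ranking by ratio (expected citations/h): flow-cytometry panel 3.27, mass-spec batch 3.24, Raman mapping 3.06, AFM scan 3.00.
Best packing: Raman mapping + confocal imaging + flow-cytometry panel — 31 h, 94 total.
No other feasible combination exceeds 94.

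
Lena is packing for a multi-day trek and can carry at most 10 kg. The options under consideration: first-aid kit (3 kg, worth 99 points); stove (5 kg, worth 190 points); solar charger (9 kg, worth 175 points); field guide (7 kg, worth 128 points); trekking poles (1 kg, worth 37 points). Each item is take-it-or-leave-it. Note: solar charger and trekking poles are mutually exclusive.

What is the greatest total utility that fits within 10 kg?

Ranking by ratio (utility/kg): stove 38.00, trekking poles 37.00, first-aid kit 33.00, solar charger 19.44.
Best packing: first-aid kit + stove + trekking poles — 9 kg, 326 total.

326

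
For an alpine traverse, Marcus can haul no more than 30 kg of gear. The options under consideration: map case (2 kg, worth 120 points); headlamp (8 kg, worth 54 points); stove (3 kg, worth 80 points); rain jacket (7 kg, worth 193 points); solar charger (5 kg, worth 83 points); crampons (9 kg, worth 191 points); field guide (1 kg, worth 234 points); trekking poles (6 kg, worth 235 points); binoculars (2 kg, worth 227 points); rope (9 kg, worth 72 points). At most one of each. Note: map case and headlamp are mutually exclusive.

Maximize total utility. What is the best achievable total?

1280

Density check — field guide 234.00, binoculars 113.50, map case 60.00, trekking poles 39.17 are the best per kg.
The ratio ordering already packs tightly: map case + stove + rain jacket + crampons + field guide + trekking poles + binoculars, 30 kg, 1280.
No other feasible combination exceeds 1280.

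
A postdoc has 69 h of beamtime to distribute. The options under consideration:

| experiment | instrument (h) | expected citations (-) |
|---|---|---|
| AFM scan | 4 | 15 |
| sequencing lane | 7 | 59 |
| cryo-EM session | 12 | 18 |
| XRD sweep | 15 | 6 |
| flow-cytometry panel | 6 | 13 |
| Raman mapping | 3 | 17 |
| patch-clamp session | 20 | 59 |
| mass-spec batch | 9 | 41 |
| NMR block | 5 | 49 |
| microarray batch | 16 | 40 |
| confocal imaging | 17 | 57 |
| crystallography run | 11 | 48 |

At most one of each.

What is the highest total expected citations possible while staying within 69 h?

Filling by ratio: AFM scan + sequencing lane + flow-cytometry panel + Raman mapping + mass-spec batch + NMR block + confocal imaging + crystallography run for 299, with 7 h left unused.
The 13 h tied up in AFM scan and flow-cytometry panel and Raman mapping is better spent on patch-clamp session — total rises to 313 (69 h).
Next best is sequencing lane + Raman mapping + mass-spec batch + NMR block + microarray batch + confocal imaging + crystallography run at 311 (68 h) — short by 2.

313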